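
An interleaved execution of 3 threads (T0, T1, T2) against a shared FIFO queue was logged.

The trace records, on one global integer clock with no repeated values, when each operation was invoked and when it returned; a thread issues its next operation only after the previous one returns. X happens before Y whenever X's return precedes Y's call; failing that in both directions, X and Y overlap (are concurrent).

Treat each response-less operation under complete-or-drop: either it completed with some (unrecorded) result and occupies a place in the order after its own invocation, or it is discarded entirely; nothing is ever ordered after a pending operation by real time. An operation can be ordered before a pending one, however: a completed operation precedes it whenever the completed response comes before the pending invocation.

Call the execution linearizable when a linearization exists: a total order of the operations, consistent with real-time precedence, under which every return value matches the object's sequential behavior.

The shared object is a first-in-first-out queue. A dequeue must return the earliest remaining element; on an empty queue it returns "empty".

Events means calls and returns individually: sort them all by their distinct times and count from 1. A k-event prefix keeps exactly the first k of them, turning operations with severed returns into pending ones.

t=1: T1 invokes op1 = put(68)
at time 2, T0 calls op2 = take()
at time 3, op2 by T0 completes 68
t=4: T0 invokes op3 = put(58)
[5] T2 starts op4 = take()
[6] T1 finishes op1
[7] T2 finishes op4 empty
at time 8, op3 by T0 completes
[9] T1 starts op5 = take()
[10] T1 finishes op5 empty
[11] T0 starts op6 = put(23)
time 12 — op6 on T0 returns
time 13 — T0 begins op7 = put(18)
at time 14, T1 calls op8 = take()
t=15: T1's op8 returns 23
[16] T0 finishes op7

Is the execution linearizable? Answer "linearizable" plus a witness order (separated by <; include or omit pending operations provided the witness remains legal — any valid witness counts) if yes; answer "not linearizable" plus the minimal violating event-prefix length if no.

not linearizable — minimal violating prefix: 10 events

events 1..9 are fine; event 10 — the response of op5 at time 10 — makes the prefix non-linearizable
real-time-consistent orders of the 5 completed operations: 8 — all fail the FIFO queue replay
sample order op1, op2, op3, op4, op5 stalls at step 4 — op4 take() → empty has no legal effect
sample order op1, op2, op4, op3, op5 stalls at step 5 — op5 take() → empty has no legal effect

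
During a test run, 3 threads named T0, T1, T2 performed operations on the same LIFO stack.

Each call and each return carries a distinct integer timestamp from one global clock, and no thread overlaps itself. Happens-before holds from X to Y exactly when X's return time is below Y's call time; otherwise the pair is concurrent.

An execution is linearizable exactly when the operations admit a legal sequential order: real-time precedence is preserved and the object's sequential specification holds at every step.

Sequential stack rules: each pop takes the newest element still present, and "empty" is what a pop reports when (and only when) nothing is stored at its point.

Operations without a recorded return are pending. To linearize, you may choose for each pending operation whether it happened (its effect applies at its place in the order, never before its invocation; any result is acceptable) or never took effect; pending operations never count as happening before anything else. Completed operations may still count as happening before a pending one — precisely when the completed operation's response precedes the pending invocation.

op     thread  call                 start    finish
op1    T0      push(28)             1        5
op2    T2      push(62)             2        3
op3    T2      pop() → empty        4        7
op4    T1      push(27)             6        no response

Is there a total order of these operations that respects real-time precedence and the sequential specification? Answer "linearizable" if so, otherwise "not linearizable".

not linearizable

prefix check: 1..6 passes, 1..7 fails once op3's time-7 response joins
3 orders of the 3 completed LIFO stack ops respect real time; none is legal
no escape via the 1 pending operation (op4): every completion choice fails
sample order op1, op2, op3 (pending dropped) stalls at step 3 — op3 pop() → empty has no legal effect
sample order op2, op1, op3 (pending dropped) stalls at step 3 — op3 pop() → empty has no legal effect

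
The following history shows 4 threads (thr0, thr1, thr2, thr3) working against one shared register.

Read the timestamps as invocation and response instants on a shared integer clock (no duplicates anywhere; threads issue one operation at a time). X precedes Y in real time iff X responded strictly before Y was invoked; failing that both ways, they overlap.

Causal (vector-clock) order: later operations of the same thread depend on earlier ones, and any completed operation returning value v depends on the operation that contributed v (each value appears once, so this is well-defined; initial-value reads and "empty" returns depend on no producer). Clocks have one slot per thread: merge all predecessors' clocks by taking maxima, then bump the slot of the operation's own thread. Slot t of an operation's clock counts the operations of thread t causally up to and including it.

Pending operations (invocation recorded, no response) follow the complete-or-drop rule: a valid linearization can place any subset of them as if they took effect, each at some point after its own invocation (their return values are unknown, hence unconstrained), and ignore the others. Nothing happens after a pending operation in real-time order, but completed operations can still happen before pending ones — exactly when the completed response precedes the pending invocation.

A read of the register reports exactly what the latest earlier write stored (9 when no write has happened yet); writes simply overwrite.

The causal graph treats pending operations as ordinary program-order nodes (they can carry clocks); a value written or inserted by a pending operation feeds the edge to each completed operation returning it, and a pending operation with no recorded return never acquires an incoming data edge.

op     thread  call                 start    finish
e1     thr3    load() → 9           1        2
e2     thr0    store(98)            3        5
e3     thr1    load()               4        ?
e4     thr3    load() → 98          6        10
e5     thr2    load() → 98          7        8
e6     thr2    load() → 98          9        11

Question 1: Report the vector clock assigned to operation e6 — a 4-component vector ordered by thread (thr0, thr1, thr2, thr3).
Answer: (1, 0, 2, 0)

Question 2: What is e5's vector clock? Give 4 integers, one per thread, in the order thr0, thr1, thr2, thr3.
Answer: (1, 0, 1, 0)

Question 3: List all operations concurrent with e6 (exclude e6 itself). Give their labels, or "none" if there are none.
Answer: e3, e4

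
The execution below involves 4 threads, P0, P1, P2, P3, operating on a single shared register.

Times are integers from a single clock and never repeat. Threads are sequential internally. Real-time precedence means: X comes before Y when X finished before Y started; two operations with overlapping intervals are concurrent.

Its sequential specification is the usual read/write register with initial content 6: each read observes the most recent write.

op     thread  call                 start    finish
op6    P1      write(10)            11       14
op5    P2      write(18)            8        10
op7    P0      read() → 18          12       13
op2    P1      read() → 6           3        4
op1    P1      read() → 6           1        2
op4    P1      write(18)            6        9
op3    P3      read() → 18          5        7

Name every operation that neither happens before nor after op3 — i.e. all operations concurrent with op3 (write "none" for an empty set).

concurrent with op3 ([5,7]): every op whose interval crosses 5..7
op1 [1,2]: before
op2 [3,4]: before
op4 [6,9]: concurrent
op5 [8,10]: after
op6 [11,14]: after
op7 [12,13]: after

op4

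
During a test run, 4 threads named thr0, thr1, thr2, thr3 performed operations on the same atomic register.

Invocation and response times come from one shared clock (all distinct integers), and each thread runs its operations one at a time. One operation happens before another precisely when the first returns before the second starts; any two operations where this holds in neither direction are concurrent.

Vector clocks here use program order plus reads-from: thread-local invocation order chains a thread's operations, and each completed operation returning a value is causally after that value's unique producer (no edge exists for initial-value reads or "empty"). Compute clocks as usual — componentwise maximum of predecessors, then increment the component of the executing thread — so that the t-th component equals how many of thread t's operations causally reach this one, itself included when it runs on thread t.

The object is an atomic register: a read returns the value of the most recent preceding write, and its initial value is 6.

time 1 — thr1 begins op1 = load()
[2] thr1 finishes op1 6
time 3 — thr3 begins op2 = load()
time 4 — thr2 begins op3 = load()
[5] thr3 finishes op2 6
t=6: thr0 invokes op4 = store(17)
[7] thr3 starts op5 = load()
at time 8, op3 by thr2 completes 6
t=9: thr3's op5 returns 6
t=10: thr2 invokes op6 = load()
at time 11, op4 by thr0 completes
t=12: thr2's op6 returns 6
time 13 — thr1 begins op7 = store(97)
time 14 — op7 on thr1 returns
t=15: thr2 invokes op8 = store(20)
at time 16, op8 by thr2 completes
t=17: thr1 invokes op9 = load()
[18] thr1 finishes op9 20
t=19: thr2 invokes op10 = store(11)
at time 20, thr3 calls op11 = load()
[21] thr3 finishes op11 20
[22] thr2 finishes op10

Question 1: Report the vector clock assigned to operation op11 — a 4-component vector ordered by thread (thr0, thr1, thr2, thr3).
(0, 0, 3, 3)

op2 (invocation 3): nothing precedes it; thr3's component alone gives (0, 0, 0, 1)
op3 (invocation 4): nothing precedes it; thr2's component alone gives (0, 0, 1, 0)
op1 (invocation 1): nothing precedes it; thr1's component alone gives (0, 1, 0, 0)
op4 (invocation 6): nothing precedes it; thr0's component alone gives (1, 0, 0, 0)
merge at op5 (invoked 7): VC(op2)=(0, 0, 0, 1), own-thread bump on thr3 → (0, 0, 0, 2)
merge at op6 (invoked 10): VC(op3)=(0, 0, 1, 0), own-thread bump on thr2 → (0, 0, 2, 0)
merge at op7 (invoked 13): VC(op1)=(0, 1, 0, 0), own-thread bump on thr1 → (0, 2, 0, 0)
merge at op8 (invoked 15): VC(op6)=(0, 0, 2, 0), own-thread bump on thr2 → (0, 0, 3, 0)
merge at op10 (invoked 19): VC(op8)=(0, 0, 3, 0), own-thread bump on thr2 → (0, 0, 4, 0)
merge at op11 (invoked 20): VC(op5)=(0, 0, 0, 2), VC(op8)=(0, 0, 3, 0), own-thread bump on thr3 → (0, 0, 3, 3)
merge at op9 (invoked 17): VC(op7)=(0, 2, 0, 0), VC(op8)=(0, 0, 3, 0), own-thread bump on thr1 → (0, 3, 3, 0)
target: VC(op11) = (0, 0, 3, 3)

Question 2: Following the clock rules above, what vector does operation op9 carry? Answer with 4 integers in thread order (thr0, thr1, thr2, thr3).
(0, 3, 3, 0)

no predecessors for op2 (invoked 3): thr3 increments from zero → (0, 0, 0, 1)
no predecessors for op3 (invoked 4): thr2 increments from zero → (0, 0, 1, 0)
no predecessors for op1 (invoked 1): thr1 increments from zero → (0, 1, 0, 0)
no predecessors for op4 (invoked 6): thr0 increments from zero → (1, 0, 0, 0)
from VC(op2)=(0, 0, 0, 1), op5 (invoked 7) maxes components and bumps thr3 → (0, 0, 0, 2)
from VC(op3)=(0, 0, 1, 0), op6 (invoked 10) maxes components and bumps thr2 → (0, 0, 2, 0)
from VC(op1)=(0, 1, 0, 0), op7 (invoked 13) maxes components and bumps thr1 → (0, 2, 0, 0)
from VC(op6)=(0, 0, 2, 0), op8 (invoked 15) maxes components and bumps thr2 → (0, 0, 3, 0)
from VC(op8)=(0, 0, 3, 0), op10 (invoked 19) maxes components and bumps thr2 → (0, 0, 4, 0)
from VC(op5)=(0, 0, 0, 2), VC(op8)=(0, 0, 3, 0), op11 (invoked 20) maxes components and bumps thr3 → (0, 0, 3, 3)
from VC(op7)=(0, 2, 0, 0), VC(op8)=(0, 0, 3, 0), op9 (invoked 17) maxes components and bumps thr1 → (0, 3, 3, 0)
target: VC(op9) = (0, 3, 3, 0)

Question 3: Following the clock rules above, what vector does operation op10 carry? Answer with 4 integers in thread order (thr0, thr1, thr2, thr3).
(0, 0, 4, 0)

VC(op2, invoked at 3): no causal predecessors; +1 on thr3 → (0, 0, 0, 1)
VC(op3, invoked at 4): no causal predecessors; +1 on thr2 → (0, 0, 1, 0)
VC(op1, invoked at 1): no causal predecessors; +1 on thr1 → (0, 1, 0, 0)
VC(op4, invoked at 6): no causal predecessors; +1 on thr0 → (1, 0, 0, 0)
op5, invoked 7, takes VC(op2)=(0, 0, 0, 1) under max, adds 1 for thr3 → (0, 0, 0, 2)
op6, invoked 10, takes VC(op3)=(0, 0, 1, 0) under max, adds 1 for thr2 → (0, 0, 2, 0)
op7, invoked 13, takes VC(op1)=(0, 1, 0, 0) under max, adds 1 for thr1 → (0, 2, 0, 0)
op8, invoked 15, takes VC(op6)=(0, 0, 2, 0) under max, adds 1 for thr2 → (0, 0, 3, 0)
op10, invoked 19, takes VC(op8)=(0, 0, 3, 0) under max, adds 1 for thr2 → (0, 0, 4, 0)
op11, invoked 20, takes VC(op5)=(0, 0, 0, 2), VC(op8)=(0, 0, 3, 0) under max, adds 1 for thr3 → (0, 0, 3, 3)
op9, invoked 17, takes VC(op7)=(0, 2, 0, 0), VC(op8)=(0, 0, 3, 0) under max, adds 1 for thr1 → (0, 3, 3, 0)
target: VC(op10) = (0, 0, 4, 0)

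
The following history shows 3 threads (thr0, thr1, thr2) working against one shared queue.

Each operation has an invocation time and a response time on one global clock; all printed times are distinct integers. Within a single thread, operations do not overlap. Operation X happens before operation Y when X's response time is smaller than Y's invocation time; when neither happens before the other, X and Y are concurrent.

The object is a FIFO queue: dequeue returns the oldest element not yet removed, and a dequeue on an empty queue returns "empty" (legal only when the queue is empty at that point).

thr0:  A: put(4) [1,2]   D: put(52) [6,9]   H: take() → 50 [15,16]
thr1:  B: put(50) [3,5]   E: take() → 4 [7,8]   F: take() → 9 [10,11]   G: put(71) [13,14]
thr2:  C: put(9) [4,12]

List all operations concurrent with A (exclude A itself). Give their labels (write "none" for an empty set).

none

A runs from 1 to 2; window-overlapping ops are concurrent
B [3,5]: after
C [4,12]: after
D [6,9]: after
E [7,8]: after
F [10,11]: after
G [13,14]: after
H [15,16]: after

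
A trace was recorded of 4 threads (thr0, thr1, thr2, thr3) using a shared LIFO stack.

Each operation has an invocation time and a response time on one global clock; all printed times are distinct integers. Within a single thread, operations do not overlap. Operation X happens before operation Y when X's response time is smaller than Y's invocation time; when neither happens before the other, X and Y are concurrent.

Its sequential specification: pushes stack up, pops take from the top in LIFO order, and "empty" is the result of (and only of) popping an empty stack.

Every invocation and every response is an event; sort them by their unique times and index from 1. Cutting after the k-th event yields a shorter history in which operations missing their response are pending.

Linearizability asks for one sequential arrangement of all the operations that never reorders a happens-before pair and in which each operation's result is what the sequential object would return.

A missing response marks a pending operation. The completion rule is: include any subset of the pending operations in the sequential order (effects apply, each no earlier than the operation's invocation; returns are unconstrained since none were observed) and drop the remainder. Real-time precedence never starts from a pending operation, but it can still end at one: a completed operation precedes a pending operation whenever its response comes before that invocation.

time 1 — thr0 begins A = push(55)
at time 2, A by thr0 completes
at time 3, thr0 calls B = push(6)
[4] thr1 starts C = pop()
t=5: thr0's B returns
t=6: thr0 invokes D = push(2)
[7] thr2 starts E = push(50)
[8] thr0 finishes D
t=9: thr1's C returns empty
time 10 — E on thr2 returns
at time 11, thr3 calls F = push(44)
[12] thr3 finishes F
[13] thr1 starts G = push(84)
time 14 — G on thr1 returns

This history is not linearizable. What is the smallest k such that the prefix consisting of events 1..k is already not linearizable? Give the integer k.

one valid order for events 1..8 is A, B, C, D:
step 1: A push(55) — stack <55>
step 2: B push(6) — stack <55,6>
step 3: C pop() (pending, included) — stack <55>
step 4: D push(2) — stack <55,2>
include event 9 — C responding at 9 — and every candidate order breaks
no completion choice of the 1 pending operation (E) rescues it — every subset was tried
sample order A, B, C, D (pending dropped) stalls at step 3 — C pop() → empty has no legal effect
sample order A, B, D, C (pending dropped) stalls at step 4 — C pop() → empty has no legal effect

9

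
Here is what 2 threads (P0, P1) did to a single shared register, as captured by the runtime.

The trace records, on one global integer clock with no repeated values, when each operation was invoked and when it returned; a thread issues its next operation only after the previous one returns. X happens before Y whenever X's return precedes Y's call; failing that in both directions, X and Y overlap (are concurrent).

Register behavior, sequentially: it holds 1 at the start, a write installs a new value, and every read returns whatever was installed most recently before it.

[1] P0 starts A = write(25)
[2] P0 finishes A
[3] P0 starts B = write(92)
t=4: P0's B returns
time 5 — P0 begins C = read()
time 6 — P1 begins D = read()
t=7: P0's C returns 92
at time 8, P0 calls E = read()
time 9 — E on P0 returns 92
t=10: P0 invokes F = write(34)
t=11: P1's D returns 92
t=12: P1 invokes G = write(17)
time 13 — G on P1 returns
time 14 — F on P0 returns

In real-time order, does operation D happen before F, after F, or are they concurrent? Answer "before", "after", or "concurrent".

concurrent

D spans [6,11], F spans [10,14]
the intervals overlap in both directions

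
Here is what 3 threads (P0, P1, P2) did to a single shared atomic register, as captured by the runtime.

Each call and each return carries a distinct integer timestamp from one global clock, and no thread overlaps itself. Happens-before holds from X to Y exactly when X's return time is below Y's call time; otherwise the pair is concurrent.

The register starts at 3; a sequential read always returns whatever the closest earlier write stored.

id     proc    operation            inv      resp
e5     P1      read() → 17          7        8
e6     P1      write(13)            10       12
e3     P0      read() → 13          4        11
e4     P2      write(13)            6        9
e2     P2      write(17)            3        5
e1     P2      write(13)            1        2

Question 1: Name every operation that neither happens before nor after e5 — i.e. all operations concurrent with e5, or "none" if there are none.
Answer: e3, e4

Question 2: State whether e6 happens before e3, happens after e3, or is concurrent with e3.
Answer: concurrent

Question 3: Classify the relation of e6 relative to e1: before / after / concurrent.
Answer: after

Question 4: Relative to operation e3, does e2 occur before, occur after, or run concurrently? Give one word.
Answer: concurrent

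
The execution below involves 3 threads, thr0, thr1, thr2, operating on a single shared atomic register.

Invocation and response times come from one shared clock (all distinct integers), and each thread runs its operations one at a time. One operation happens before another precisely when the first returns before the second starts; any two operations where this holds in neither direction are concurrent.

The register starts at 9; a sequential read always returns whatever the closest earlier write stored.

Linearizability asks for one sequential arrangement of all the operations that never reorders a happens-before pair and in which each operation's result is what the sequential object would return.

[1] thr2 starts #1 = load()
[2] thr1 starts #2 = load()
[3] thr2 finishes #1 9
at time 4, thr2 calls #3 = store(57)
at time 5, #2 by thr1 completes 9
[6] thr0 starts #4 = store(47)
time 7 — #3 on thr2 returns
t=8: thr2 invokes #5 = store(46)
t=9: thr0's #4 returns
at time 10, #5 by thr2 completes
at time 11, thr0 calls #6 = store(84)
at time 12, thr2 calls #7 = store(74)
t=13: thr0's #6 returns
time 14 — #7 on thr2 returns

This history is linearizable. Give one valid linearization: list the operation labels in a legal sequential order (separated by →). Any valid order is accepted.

#1 → #2 → #3 → #4 → #5 → #6 → #7

step 1: #1 load() → 9 — value 9
step 2: #2 load() → 9 — value 9
step 3: #3 store(57) — value 57
step 4: #4 store(47) — value 47
step 5: #5 store(46) — value 46
step 6: #6 store(84) — value 84
step 7: #7 store(74) — value 74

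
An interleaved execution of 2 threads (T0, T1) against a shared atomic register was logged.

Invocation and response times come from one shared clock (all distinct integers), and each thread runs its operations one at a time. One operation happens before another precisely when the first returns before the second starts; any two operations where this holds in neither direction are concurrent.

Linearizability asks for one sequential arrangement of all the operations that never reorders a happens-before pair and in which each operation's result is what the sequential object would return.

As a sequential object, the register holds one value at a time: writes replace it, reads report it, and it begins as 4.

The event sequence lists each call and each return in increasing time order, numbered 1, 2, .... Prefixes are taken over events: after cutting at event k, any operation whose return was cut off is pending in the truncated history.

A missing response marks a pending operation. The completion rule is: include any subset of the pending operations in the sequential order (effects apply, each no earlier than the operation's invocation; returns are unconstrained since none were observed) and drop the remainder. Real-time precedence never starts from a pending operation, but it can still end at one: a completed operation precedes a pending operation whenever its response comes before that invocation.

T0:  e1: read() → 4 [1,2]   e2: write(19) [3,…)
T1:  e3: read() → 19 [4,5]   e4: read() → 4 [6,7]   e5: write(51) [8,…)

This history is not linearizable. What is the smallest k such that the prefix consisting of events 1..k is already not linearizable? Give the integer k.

7

one valid order for events 1..6 is e1, e2, e3:
after step 1 (e1 read() → 4): value 4
after step 2 (e2 write(19) (pending, included)): value 19
after step 3 (e3 read() → 19): value 19
with event 7 included (e4 responding at time 7), all real-time-consistent orders fail
completion choices over the 1 pending operation (e2) were checked; none helps
take e1, e3, e4 (pending dropped): step 2 already fails, because e3 read() → 19 cannot occur there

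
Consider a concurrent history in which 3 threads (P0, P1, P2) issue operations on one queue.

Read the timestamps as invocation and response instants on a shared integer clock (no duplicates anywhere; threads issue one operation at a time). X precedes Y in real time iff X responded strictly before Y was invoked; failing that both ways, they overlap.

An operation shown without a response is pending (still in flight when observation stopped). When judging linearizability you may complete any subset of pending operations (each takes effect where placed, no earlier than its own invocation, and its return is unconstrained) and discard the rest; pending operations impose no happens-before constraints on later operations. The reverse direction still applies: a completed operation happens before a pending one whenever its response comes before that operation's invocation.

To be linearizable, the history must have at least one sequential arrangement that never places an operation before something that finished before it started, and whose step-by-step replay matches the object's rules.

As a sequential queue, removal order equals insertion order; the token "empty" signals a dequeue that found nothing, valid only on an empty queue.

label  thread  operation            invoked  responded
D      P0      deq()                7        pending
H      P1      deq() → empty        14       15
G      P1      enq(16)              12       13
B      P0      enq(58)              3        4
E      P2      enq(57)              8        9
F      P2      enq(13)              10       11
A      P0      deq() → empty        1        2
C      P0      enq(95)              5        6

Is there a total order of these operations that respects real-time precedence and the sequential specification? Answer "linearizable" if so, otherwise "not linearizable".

not linearizable

cut after 14 events: linearizable; cut after 15 events (H responds, time 15): not linearizable
a single order respects real time; the 7 completed queue operations fail replay along it
no escape via the 1 pending operation (D): every completion choice fails
for example A, B, C, E, F, G, H (pending dropped) fails at step 7: H deq() → empty is not legal there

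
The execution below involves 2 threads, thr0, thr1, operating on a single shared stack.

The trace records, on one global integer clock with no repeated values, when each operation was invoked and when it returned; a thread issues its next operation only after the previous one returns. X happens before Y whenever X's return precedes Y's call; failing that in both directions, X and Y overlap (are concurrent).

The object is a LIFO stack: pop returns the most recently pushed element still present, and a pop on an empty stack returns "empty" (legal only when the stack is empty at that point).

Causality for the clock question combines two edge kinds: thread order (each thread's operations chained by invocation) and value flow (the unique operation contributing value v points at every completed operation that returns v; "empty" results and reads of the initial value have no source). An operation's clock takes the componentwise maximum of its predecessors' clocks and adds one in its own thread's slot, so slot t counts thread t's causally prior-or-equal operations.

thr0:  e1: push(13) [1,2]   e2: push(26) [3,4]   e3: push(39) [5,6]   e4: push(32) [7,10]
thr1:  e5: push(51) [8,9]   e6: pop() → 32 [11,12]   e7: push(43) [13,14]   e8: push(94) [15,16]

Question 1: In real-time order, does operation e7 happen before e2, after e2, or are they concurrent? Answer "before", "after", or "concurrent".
after

e7 spans [13,14], e2 spans [3,4]
resp(e2)=4 < inv(e7)=13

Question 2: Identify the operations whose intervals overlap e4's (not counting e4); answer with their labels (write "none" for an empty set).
e5

e4 spans [7,10]; an op avoiding the whole window 7..10 is ordered, any other is concurrent
e1 [1,2]: before
e2 [3,4]: before
e3 [5,6]: before
e5 [8,9]: concurrent
e6 [11,12]: after
e7 [13,14]: after
e8 [15,16]: after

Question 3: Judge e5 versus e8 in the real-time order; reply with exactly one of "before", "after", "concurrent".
before

e5 spans [8,9], e8 spans [15,16]
resp(e5)=9 < inv(e8)=15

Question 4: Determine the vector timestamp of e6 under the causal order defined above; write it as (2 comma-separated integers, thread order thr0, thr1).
(4, 2)

e5, invoked 8, has no incoming edges; only thr1's bump applies → (0, 1)
e1, invoked 1, has no incoming edges; only thr0's bump applies → (1, 0)
from VC(e1)=(1, 0), e2 (invoked 3) maxes components and bumps thr0 → (2, 0)
from VC(e2)=(2, 0), e3 (invoked 5) maxes components and bumps thr0 → (3, 0)
from VC(e3)=(3, 0), e4 (invoked 7) maxes components and bumps thr0 → (4, 0)
from VC(e4)=(4, 0), VC(e5)=(0, 1), e6 (invoked 11) maxes components and bumps thr1 → (4, 2)
from VC(e6)=(4, 2), e7 (invoked 13) maxes components and bumps thr1 → (4, 3)
from VC(e7)=(4, 3), e8 (invoked 15) maxes components and bumps thr1 → (4, 4)
target: VC(e6) = (4, 2)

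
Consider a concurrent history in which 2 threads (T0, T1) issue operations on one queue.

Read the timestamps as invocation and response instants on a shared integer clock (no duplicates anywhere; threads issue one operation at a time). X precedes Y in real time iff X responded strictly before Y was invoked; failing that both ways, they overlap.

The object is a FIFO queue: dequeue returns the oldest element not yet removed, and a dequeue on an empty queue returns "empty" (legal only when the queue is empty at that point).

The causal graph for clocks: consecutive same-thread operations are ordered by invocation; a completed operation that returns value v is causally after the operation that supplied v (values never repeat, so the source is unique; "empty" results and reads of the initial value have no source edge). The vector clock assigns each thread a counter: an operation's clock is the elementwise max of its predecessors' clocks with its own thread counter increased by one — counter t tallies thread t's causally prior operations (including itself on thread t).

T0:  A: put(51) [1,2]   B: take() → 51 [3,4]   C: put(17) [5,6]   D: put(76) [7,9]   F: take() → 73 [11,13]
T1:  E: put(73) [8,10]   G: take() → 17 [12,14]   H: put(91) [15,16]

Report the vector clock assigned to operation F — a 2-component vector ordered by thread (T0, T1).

E (invocation 8): nothing precedes it; T1's component alone gives (0, 1)
A (invocation 1): nothing precedes it; T0's component alone gives (1, 0)
B, invoked 3, takes VC(A)=(1, 0) under max, adds 1 for T0 → (2, 0)
C, invoked 5, takes VC(B)=(2, 0) under max, adds 1 for T0 → (3, 0)
D, invoked 7, takes VC(C)=(3, 0) under max, adds 1 for T0 → (4, 0)
G, invoked 12, takes VC(C)=(3, 0), VC(E)=(0, 1) under max, adds 1 for T1 → (3, 2)
H, invoked 15, takes VC(G)=(3, 2) under max, adds 1 for T1 → (3, 3)
F, invoked 11, takes VC(D)=(4, 0), VC(E)=(0, 1) under max, adds 1 for T0 → (5, 1)
target: VC(F) = (5, 1)

(5, 1)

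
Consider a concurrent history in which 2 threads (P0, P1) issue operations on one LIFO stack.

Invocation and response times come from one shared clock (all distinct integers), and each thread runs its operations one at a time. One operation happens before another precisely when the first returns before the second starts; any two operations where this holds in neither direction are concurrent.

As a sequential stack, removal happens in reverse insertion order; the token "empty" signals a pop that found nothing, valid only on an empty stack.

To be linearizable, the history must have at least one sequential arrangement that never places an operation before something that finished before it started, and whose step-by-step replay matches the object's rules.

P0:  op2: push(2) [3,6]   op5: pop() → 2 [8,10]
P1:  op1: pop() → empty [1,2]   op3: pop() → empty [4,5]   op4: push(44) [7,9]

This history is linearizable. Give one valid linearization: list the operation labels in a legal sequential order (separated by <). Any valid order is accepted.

op1 < op3 < op2 < op5 < op4

1. op1 pop() → empty, leaving stack <>
2. op3 pop() → empty, leaving stack <>
3. op2 push(2), leaving stack <2>
4. op5 pop() → 2, leaving stack <>
5. op4 push(44), leaving stack <44>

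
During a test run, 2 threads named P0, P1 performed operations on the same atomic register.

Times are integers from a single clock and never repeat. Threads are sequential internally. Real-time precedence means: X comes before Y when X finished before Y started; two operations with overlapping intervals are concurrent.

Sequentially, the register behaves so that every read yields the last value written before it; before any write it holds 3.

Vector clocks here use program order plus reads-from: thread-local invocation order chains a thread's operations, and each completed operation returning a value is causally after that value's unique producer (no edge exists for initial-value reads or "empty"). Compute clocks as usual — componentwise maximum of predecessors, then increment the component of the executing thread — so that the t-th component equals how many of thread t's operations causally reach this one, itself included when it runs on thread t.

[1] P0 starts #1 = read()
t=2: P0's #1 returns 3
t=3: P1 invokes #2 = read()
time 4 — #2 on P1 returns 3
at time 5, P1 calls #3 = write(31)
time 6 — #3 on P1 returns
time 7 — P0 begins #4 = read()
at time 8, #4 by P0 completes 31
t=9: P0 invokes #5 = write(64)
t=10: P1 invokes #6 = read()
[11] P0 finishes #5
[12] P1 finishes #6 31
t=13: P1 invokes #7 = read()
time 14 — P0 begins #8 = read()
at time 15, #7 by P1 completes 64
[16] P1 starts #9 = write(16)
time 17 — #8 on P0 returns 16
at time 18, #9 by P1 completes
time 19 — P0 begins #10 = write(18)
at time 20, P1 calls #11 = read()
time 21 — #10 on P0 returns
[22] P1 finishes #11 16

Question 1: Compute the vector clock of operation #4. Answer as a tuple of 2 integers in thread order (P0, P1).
Answer: (2, 2)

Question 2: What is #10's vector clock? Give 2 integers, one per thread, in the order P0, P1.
Answer: (5, 5)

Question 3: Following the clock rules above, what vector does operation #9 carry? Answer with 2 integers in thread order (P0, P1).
Answer: (3, 5)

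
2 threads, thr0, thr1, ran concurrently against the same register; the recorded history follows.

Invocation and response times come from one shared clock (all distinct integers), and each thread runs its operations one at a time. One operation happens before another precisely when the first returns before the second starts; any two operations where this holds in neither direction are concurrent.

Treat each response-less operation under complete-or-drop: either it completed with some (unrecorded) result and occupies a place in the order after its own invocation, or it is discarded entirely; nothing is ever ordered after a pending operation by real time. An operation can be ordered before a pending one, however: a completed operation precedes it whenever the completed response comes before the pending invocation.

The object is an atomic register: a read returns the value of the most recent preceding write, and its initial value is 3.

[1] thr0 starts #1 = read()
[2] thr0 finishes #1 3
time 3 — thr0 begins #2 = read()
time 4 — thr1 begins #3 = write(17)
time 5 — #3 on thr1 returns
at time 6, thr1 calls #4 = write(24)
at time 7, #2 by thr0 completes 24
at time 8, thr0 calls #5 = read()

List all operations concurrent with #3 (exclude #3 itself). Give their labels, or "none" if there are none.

concurrent with #3 ([4,5]): every op whose interval crosses 4..5
#1 [1,2]: before
#2 [3,7]: concurrent
#4 [6,…): after
#5 [8,…): after

#2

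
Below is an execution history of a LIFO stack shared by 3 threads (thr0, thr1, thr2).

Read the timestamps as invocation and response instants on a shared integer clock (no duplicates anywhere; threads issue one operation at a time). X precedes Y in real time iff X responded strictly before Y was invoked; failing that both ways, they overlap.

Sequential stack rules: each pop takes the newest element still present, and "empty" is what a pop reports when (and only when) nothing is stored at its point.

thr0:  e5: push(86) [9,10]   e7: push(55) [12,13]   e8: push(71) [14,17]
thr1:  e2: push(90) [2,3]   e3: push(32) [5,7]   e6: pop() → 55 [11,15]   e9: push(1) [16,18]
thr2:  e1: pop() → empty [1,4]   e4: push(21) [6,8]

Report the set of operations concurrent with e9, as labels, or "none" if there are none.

concurrent with e9 ([16,18]): every op whose interval crosses 16..18
e1 [1,4]: before
e2 [2,3]: before
e3 [5,7]: before
e4 [6,8]: before
e5 [9,10]: before
e6 [11,15]: before
e7 [12,13]: before
e8 [14,17]: concurrent

e8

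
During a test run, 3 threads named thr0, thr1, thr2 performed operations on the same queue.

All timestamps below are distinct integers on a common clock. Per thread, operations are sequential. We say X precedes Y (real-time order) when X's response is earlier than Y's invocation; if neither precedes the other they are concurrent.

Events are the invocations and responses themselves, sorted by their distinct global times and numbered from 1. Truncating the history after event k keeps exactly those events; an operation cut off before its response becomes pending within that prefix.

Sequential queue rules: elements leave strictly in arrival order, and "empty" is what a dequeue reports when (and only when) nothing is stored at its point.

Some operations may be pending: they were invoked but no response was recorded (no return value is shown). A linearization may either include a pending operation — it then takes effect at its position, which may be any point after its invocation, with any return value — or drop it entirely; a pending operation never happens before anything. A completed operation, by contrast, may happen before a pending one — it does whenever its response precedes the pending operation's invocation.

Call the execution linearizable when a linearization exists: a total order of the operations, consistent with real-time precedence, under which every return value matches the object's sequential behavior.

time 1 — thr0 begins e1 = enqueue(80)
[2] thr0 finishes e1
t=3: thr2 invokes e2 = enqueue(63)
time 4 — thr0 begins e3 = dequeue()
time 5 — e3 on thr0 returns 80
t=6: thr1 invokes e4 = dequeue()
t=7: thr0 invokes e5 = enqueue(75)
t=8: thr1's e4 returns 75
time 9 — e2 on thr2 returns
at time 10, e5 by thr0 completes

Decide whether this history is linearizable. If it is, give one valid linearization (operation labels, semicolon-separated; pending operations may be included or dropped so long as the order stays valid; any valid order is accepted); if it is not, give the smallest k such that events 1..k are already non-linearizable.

step 1: e1 enqueue(80) — queue <80>
step 2: e3 dequeue() → 80 — queue <>
step 3: e5 enqueue(75) — queue <75>
step 4: e2 enqueue(63) — queue <75,63>
step 5: e4 dequeue() → 75 — queue <63>

linearizable — witness: e1; e3; e5; e2; e4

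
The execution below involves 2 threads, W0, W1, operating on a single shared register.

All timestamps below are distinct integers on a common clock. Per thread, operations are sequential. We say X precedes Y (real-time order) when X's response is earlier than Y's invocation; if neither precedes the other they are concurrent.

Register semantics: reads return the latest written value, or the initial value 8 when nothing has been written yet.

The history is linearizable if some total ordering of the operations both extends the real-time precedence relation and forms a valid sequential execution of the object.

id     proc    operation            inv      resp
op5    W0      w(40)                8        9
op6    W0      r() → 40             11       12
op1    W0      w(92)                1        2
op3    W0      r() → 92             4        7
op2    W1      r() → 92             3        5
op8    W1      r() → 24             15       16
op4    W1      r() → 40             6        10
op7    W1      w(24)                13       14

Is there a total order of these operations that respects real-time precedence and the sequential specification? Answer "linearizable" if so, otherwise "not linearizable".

linearizable

one valid linearization: op1, op2, op3, op5, op4, op6, op7, op8
1. op1 w(92), leaving value 92
2. op2 r() → 92, leaving value 92
3. op3 r() → 92, leaving value 92
4. op5 w(40), leaving value 40
5. op4 r() → 40, leaving value 40
6. op6 r() → 40, leaving value 40
7. op7 w(24), leaving value 24
8. op8 r() → 24, leaving value 24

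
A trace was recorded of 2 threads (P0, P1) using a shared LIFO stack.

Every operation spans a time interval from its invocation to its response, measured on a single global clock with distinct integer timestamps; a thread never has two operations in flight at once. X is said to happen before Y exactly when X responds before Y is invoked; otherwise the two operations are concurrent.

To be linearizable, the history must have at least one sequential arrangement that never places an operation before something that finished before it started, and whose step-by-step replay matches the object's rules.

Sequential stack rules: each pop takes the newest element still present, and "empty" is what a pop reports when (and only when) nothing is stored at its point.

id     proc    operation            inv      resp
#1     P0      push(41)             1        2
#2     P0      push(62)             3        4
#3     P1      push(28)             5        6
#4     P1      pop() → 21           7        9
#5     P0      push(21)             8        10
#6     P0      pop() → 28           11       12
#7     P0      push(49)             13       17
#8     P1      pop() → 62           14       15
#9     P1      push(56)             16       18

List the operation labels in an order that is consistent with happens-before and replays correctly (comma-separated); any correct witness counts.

1. #1 push(41), leaving stack <41>
2. #2 push(62), leaving stack <41,62>
3. #3 push(28), leaving stack <41,62,28>
4. #5 push(21), leaving stack <41,62,28,21>
5. #4 pop() → 21, leaving stack <41,62,28>
6. #6 pop() → 28, leaving stack <41,62>
7. #8 pop() → 62, leaving stack <41>
8. #7 push(49), leaving stack <41,49>
9. #9 push(56), leaving stack <41,49,56>

#1, #2, #3, #5, #4, #6, #8, #7, #9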